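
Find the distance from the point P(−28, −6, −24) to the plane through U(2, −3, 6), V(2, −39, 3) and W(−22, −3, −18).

UV = (0, −36, −3) and UW = (−24, 0, −24), so a normal is n = UV × UW = (864, 72, −864).
Then n·(−28, −6, −24) − (−3672) = −216.
|n| = √(746496 + 5184 + 746496) = 1224, so the distance is |-216|/1224 = 3/17.

3/17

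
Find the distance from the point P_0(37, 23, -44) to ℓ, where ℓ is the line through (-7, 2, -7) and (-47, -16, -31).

A direction vector is d = (-40, -18, -24).
AP = (44, 21, -37); AP·d = -1250, |AP|² = 3746, |d|² = 2500.
distance² = |AP|² − (AP·d)²/|d|² = 3746 − 1562500/2500 = 3121, so the distance is √3121.

√3121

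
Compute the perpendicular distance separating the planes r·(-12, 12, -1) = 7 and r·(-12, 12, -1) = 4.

Both planes have normal n = (-12, 12, -1), |n| = 17. Any point on the first plane is at distance |4 − 7|/|n| = 3/17 from the second.

3/17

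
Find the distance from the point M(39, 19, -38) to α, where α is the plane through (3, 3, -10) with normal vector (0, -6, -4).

8√13/13

The plane has equation n·(r − (3, 3, -10)) = 0, i.e. n·r = 22.
d = |(-6)·19 + (-4)·(-38) − 22| / √(0 + 36 + 16) = |16| / (2√13) = 8/√13.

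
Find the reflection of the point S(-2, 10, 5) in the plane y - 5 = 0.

(-2, 0, 5)

With n = (0, 1, 0), the signed offset is (n·S − 5)/|n|² = 5/1 = 5.
S' = S − 2t·n = (-2, 10, 5) − 10·(0, 1, 0) = (-2, 0, 5).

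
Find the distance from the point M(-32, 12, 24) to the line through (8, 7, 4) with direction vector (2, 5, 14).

Direction vector d = (2, 5, 14).
AP = (-40, 5, 20), and AP × d = (-30, 600, -210).
|AP × d|² = 405000 and |d|² = 225, so the distance is √(405000/225) = √1800 = 30√2.

30√2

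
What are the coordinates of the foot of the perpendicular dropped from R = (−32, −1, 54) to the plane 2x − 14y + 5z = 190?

n = (2, −14, 5), |n|² = 225, and n·R − 190 = 30.
t = 30/225 = 2/15, so the foot is R − t·n = (−32, −1, 54) − (2/15)·(2, −14, 5) = (−484/15, 13/15, 160/3).

(-484/15, 13/15, 160/3)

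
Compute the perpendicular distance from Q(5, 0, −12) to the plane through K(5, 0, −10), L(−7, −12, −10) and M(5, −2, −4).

KL = (−12, −12, 0) and KM = (0, −2, 6), so a normal is n = KL × KM = (−72, 72, 24).
d = |(-72)·5 + 72·0 + 24·(-12) − (-600)| / √(5184 + 5184 + 576) = |-48| / (24√19) = 2/√19.

2√19/19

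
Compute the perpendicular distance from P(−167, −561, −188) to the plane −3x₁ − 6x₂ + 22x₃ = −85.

d = |(-3)·(-167) + (-6)·(-561) + 22·(-188) − (-85)| / √(9 + 36 + 484) = |-184| / 23 = 8.

8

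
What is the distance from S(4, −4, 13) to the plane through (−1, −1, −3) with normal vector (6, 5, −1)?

1/√62

The plane has equation n·(r − (−1, −1, −3)) = 0, i.e. n·r = -8.
n = (6, 5, −1); n·P − (-8) = -1; |n| = √62; distance = 1/√62.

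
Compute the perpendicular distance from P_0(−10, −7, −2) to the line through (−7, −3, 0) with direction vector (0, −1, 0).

Direction vector d = (0, −1, 0).
AP = (−3, −4, −2); AP·d = 4, |AP|² = 29, |d|² = 1.
distance² = |AP|² − (AP·d)²/|d|² = 29 − 16/1 = 13, so the distance is √13.

√13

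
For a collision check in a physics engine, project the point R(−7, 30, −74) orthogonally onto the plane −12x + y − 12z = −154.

(41, 26, -26)

The perpendicular from R has direction n = (−12, 1, −12): r = (−7, 30, −74) + μ(−12, 1, −12).
Substitute into the plane: n·(R + μn) = -154 gives 1002 + 289μ = -154, so μ = -4.
Foot = (−7, 30, −74) + (-4)·(−12, 1, −12) = (41, 26, −26).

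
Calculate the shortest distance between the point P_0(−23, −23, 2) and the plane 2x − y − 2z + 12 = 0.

d = |2·(-23) + (-1)·(-23) + (-2)·2 − (-12)| / √(4 + 1 + 4) = |-15| / 3 = 5.

5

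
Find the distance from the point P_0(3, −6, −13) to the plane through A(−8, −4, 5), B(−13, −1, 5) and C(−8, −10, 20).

13√38/38

AB = (−5, 3, 0) and AC = (0, −6, 15), so a normal is n = AB × AC = (45, 75, 30).
d = |45·3 + 75·(-6) + 30·(-13) − (-510)| / √(2025 + 5625 + 900) = |-195| / (15√38) = 13√38/38.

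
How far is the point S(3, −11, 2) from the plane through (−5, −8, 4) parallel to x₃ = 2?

Parallel planes share the normal n = (0, 0, 1); since (−5, −8, 4) lies on the plane, its equation is x₃ = 4.
d = |1·2 − 4| / √(0 + 0 + 1) = |-2| / 1 = 2.

2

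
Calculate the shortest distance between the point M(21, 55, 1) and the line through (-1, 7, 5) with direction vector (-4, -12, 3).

Direction vector d = (-4, -12, 3).
AP = (22, 48, -4); AP·d = -676, |AP|² = 2804, |d|² = 169.
distance² = |AP|² − (AP·d)²/|d|² = 2804 − 456976/169 = 100, so the distance is 10.

10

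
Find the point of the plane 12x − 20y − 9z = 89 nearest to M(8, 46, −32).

(20, 26, -41)

n = (12, −20, −9), |n|² = 625, and n·M − 89 = -625.
t = -625/625 = -1, so the foot is M − t·n = (8, 46, −32) − (-1)·(12, −20, −9) = (20, 26, −41).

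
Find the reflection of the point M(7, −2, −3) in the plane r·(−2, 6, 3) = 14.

(3, 10, 3)

n = (−2, 6, 3), |n|² = 49, n·M − 14 = -49, so t = -49/49 = -1.
Foot F = M − (-1)·n = (5, 4, 0); the reflection is 2F − M = (3, 10, 3).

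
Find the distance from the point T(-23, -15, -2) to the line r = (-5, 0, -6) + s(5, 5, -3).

Direction vector d = (5, 5, -3).
AP = (-18, -15, 4); AP·d = -177, |AP|² = 565, |d|² = 59.
distance² = |AP|² − (AP·d)²/|d|² = 565 − 31329/59 = 34, so the distance is √34.

√34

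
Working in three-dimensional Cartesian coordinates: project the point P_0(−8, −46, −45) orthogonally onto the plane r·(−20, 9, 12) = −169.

(-28, -37, -33)

The perpendicular from P_0 has direction n = (−20, 9, 12): r = (−8, −46, −45) + t(−20, 9, 12).
Substitute into the plane: n·(P_0 + tn) = -169 gives -794 + 625t = -169, so t = 1.
Foot = (−8, −46, −45) + 1·(−20, 9, 12) = (−28, −37, −33).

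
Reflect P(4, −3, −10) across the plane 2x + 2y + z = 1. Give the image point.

With n = (2, 2, 1), the signed offset is (n·P − 1)/|n|² = -9/9 = -1.
P' = P − 2t·n = (4, −3, −10) − (-2)·(2, 2, 1) = (8, 1, −8).

(8, 1, -8)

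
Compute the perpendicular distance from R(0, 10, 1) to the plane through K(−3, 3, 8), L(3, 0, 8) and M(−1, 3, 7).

1

KL = (6, −3, 0) and KM = (2, 0, −1), so a normal is n = KL × KM = (3, 6, 6).
Then n·(0, 10, 1) − 57 = 9.
|n| = √(9 + 36 + 36) = 9, so the distance is |9|/9 = 1.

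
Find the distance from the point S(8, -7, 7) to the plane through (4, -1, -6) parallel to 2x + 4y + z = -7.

Parallel planes share the normal n = (2, 4, 1); since (4, -1, -6) lies on the plane, its equation is 2x + 4y + z = -2.
n = (2, 4, 1); n·P − (-2) = -3; |n| = √21; distance = 3/√21.

√21/7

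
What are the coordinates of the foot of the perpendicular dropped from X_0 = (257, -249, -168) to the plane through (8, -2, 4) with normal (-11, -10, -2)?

(782/3, -737/3, -502/3)

n = (-11, -10, -2), |n|² = 225, and n·X_0 − (-76) = 75.
t = 75/225 = 1/3, so the foot is X_0 − t·n = (257, -249, -168) − (1/3)·(-11, -10, -2) = (782/3, -737/3, -502/3).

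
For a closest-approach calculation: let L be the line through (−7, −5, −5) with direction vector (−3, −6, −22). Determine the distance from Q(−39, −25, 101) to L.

2√1049

Direction vector d = (−3, −6, −22).
AP = (−32, −20, 106); AP·d = -2116, |AP|² = 12660, |d|² = 529.
distance² = |AP|² − (AP·d)²/|d|² = 12660 − 4477456/529 = 4196, so the distance is 2√1049.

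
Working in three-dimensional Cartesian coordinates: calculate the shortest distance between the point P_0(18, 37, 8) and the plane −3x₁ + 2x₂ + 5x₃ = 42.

d = |(-3)·18 + 2·37 + 5·8 − 42| / √(9 + 4 + 25) = |18| / √38 = 18/√38.

9√38/19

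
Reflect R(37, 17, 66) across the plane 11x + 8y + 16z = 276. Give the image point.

n = (11, 8, 16), |n|² = 441, n·R − 276 = 1323, so t = 1323/441 = 3.
Foot F = R − 3·n = (4, -7, 18); the reflection is 2F − R = (-29, -31, -30).

(-29, -31, -30)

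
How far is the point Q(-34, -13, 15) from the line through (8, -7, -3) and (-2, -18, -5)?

6√34

A direction vector is d = (-10, -11, -2).
AP = (-42, -6, 18); AP·d = 450, |AP|² = 2124, |d|² = 225.
distance² = |AP|² − (AP·d)²/|d|² = 2124 − 202500/225 = 1224, so the distance is 6√34.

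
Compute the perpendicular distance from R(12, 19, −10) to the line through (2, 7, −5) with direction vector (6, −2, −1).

2√57

Direction vector d = (6, −2, −1).
AP = (10, 12, −5), and AP × d = (−22, −20, −92).
|AP × d|² = 9348 and |d|² = 41, so the distance is √(9348/41) = √228 = 2√57.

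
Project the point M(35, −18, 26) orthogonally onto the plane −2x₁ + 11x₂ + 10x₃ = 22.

n = (−2, 11, 10), |n|² = 225, and n·M − 22 = -30.
t = -30/225 = -2/15, so the foot is M − t·n = (35, −18, 26) − (-2/15)·(−2, 11, 10) = (521/15, −248/15, 82/3).

(521/15, -248/15, 82/3)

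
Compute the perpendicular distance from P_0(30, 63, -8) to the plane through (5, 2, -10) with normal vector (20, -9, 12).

1

The plane has equation n·(r − (5, 2, -10)) = 0, i.e. n·r = -38.
n = (20, -9, 12); n·P − (-38) = -25; |n| = 25; distance = 25/25 = 1.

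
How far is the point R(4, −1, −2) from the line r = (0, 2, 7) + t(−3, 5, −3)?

√106

Direction vector d = (−3, 5, −3).
AP = (4, −3, −9); AP·d = 0, |AP|² = 106, |d|² = 43.
distance² = |AP|² − (AP·d)²/|d|² = 106 − 0/43 = 106, so the distance is √106.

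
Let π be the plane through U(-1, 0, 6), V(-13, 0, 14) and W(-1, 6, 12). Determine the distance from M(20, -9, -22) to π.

15/√22

UV = (-12, 0, 8) and UW = (0, 6, 6), so a normal is n = UV × UW = (-48, 72, -72).
Then n·(20, -9, -22) - (-384) = 360.
|n| = √(2304 + 5184 + 5184) = 24√22, so the distance is |360|/(24√22) = 15/√22.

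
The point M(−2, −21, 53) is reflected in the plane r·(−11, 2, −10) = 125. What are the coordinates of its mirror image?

n = (−11, 2, −10), |n|² = 225, n·M − 125 = -675, so t = -675/225 = -3.
Foot F = M − (-3)·n = (−35, −15, 23); the reflection is 2F − M = (−68, −9, −7).

(-68, -9, -7)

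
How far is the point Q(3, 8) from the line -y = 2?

The normal to the line is n = (0, -1) with |n| = 1.
|n·Q − 2| = |-8 − 2| = 10, so the distance is 10/1 = 10.

10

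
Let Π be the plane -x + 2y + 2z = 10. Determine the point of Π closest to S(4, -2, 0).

The perpendicular from S has direction n = (-1, 2, 2): r = (4, -2, 0) + μ(-1, 2, 2).
Substitute into the plane: n·(S + μn) = 10 gives -8 + 9μ = 10, so μ = 2.
Foot = (4, -2, 0) + 2·(-1, 2, 2) = (2, 2, 4).

(2, 2, 4)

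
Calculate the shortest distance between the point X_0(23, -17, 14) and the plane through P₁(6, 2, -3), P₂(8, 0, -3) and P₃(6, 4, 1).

P₁P₂ = (2, -2, 0) and P₁P₃ = (0, 2, 4), so a normal is n = P₁P₂ × P₁P₃ = (-8, -8, 4).
d = |(-8)·23 + (-8)·(-17) + 4·14 − (-76)| / √(64 + 64 + 16) = |84| / 12 = 7.

7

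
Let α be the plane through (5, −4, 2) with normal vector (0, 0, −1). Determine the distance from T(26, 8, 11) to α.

9

The plane has equation n·(r − (5, −4, 2)) = 0, i.e. n·r = -2.
Then n·(26, 8, 11) − (−2) = −9.
|n| = √(0 + 0 + 1) = 1, so the distance is |-9|/1 = 9.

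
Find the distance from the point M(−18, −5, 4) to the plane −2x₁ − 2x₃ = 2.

13√2/2

Normal vector n = (−2, 0, −2), and n·(−18, −5, 4) − 2 = 26.
|n| = √(4 + 0 + 4) = 2√2, so the distance is |26|/(2√2) = 13/√2.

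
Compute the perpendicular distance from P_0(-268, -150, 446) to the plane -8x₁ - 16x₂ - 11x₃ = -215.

d = |(-8)·(-268) + (-16)·(-150) + (-11)·446 − (-215)| / √(64 + 256 + 121) = |-147| / 21 = 7.

7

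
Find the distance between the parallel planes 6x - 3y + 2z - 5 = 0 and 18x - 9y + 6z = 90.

25/7

Divide the second equation by 3 to match normals: 6x - 3y + 2z = 30.
Both planes have normal n = (6, -3, 2), |n| = 7. Any point on the first plane is at distance |30 − 5|/|n| = 25/7 from the second.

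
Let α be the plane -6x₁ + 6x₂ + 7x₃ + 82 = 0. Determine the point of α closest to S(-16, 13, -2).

(-4, 1, -16)

n = (-6, 6, 7), |n|² = 121, and n·S − (-82) = 242.
t = 242/121 = 2, so the foot is S − t·n = (-16, 13, -2) − 2·(-6, 6, 7) = (-4, 1, -16).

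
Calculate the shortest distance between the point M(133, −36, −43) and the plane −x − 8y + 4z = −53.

Normal vector n = (−1, −8, 4), and n·(133, −36, −43) − (−53) = 36.
|n| = √(1 + 64 + 16) = 9, so the distance is |36|/9 = 4.

4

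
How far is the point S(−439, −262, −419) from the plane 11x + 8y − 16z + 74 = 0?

7

Normal vector n = (11, 8, −16), and n·(−439, −262, −419) − (−74) = −147.
|n| = √(121 + 64 + 256) = 21, so the distance is |-147|/21 = 7.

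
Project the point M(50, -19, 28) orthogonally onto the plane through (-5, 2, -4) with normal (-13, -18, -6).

(37, -37, 22)

The perpendicular from M has direction n = (-13, -18, -6): r = (50, -19, 28) + λ(-13, -18, -6).
Substitute into the plane: n·(M + λn) = 53 gives -476 + 529λ = 53, so λ = 1.
Foot = (50, -19, 28) + 1·(-13, -18, -6) = (37, -37, 22).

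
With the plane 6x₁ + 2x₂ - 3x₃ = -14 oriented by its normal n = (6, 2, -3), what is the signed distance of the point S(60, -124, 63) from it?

n·S − (-14) = -63.
|n| = 7, so the signed distance is -63/7 = -9.

-9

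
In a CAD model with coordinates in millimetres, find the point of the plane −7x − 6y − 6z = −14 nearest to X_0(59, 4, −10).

n = (−7, −6, −6), |n|² = 121, and n·X_0 − (-14) = -363.
t = -363/121 = -3, so the foot is X_0 − t·n = (59, 4, −10) − (-3)·(−7, −6, −6) = (38, −14, −28).

(38, -14, -28)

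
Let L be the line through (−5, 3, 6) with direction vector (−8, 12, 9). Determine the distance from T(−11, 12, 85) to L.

Direction vector d = (−8, 12, 9).
AP = (−6, 9, 79); AP·d = 867, |AP|² = 6358, |d|² = 289.
distance² = |AP|² − (AP·d)²/|d|² = 6358 − 751689/289 = 3757, so the distance is 17√13.

17√13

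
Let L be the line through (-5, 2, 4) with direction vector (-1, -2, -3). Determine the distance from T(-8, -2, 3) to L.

Direction vector d = (-1, -2, -3).
AP = (-3, -4, -1); AP·d = 14, |AP|² = 26, |d|² = 14.
distance² = |AP|² − (AP·d)²/|d|² = 26 − 196/14 = 12, so the distance is 2√3.

2√3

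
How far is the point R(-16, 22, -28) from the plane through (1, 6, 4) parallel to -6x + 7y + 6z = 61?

Parallel planes share the normal n = (-6, 7, 6); since (1, 6, 4) lies on the plane, its equation is -6x + 7y + 6z = 60.
n = (-6, 7, 6); n·P − 60 = 22; |n| = 11; distance = 22/11 = 2.

2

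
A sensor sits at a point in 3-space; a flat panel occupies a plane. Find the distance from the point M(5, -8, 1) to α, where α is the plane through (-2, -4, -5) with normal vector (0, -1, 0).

4

The plane has equation n·(r − (-2, -4, -5)) = 0, i.e. n·r = 4.
n = (0, -1, 0); n·P − 4 = 4; |n| = 1; distance = 4/1 = 4.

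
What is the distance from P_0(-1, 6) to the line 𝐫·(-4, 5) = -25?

d = |(-4)·(-1) + 5·6 − (-25)| / √(16 + 25) = |59|/√41 = 59√41/41.

59√41/41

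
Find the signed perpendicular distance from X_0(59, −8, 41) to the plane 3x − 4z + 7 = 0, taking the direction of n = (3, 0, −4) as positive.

4

n·X_0 − (-7) = 20.
|n| = 5, so the signed distance is 20/5 = 4.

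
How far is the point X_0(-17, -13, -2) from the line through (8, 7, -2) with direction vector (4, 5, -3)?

Direction vector d = (4, 5, -3).
AP = (-25, -20, 0), and AP × d = (60, -75, -45).
|AP × d|² = 11250 and |d|² = 50, so the distance is √(11250/50) = √225 = 15.

15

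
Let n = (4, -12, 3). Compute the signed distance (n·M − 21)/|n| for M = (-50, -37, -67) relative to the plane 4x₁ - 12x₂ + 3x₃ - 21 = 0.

22/13

n·M − 21 = 22.
|n| = 13, so the signed distance is 22/13.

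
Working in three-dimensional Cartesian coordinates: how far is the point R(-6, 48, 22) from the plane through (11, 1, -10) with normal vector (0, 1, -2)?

17/√5

The plane has equation n·(r − (11, 1, -10)) = 0, i.e. n·r = 21.
d = |1·48 + (-2)·22 − 21| / √(0 + 1 + 4) = |-17| / √5 = 17√5/5.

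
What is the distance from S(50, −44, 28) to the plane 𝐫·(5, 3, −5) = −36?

Normal vector n = (5, 3, −5), and n·(50, −44, 28) − (−36) = 14.
|n| = √(25 + 9 + 25) = √59, so the distance is |14|/√59 = 14√59/59.

14/√59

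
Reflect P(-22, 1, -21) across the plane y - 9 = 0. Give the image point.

n = (0, 1, 0), |n|² = 1, n·P − 9 = -8, so t = -8/1 = -8.
Foot F = P − (-8)·n = (-22, 9, -21); the reflection is 2F − P = (-22, 17, -21).

(-22, 17, -21)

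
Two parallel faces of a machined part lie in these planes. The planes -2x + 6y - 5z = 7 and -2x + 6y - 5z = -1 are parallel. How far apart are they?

8/√65

With common normal n = (-2, 6, -5) (|n| = √65), the distance is |7 − (-1)|/|n| = 8/√65 = 8√65/65.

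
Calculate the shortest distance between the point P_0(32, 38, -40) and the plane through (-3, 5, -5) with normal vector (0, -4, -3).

27/5

The plane has equation n·(r − (-3, 5, -5)) = 0, i.e. n·r = -5.
Then n·(32, 38, -40) - (-5) = -27.
|n| = √(0 + 16 + 9) = 5, so the distance is |-27|/5 = 27/5.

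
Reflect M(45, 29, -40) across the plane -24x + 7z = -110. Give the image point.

With n = (-24, 0, 7), the signed offset is (n·M − (-110))/|n|² = -1250/625 = -2.
M' = M − 2t·n = (45, 29, -40) − (-4)·(-24, 0, 7) = (-51, 29, -12).

(-51, 29, -12)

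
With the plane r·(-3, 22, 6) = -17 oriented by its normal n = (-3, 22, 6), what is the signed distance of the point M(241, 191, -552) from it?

n·M − (-17) = 184.
|n| = 23, so the signed distance is 184/23 = 8.

8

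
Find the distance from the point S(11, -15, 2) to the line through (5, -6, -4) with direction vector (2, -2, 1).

3

Direction vector d = (2, -2, 1).
AP = (6, -9, 6); AP·d = 36, |AP|² = 153, |d|² = 9.
distance² = |AP|² − (AP·d)²/|d|² = 153 − 1296/9 = 9, so the distance is 3.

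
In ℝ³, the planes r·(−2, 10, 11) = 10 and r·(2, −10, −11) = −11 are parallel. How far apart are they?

Divide the second equation by -1 to match normals: −2x + 10y + 11z = 11.
With common normal n = (−2, 10, 11) (|n| = 15), the distance is |10 − 11|/|n| = 1/15.

1/15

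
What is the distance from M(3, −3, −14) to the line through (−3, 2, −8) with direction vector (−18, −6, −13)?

√97

Direction vector d = (−18, −6, −13).
AP = (6, −5, −6), and AP × d = (29, 186, −126).
|AP × d|² = 51313 and |d|² = 529, so the distance is √(51313/529) = √97.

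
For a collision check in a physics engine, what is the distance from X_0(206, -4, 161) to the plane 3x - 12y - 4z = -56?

6

n = (3, -12, -4); n·P − (-56) = 78; |n| = 13; distance = 78/13 = 6.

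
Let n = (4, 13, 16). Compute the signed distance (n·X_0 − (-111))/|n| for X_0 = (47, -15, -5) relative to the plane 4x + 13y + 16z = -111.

n·X_0 − (-111) = 24.
|n| = 21, so the signed distance is 24/21 = 8/7.

8/7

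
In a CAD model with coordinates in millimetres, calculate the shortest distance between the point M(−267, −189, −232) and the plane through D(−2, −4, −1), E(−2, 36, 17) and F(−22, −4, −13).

9

DE = (0, 40, 18) and DF = (−20, 0, −12), so a normal is n = DE × DF = (−480, −360, 800).
Then n·(−267, −189, −232) − 1600 = 9000.
|n| = √(230400 + 129600 + 640000) = 1000, so the distance is |9000|/1000 = 9.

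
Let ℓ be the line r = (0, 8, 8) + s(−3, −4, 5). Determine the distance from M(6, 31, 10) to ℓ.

3√41

Direction vector d = (−3, −4, 5).
AP = (6, 23, 2); AP·d = -100, |AP|² = 569, |d|² = 50.
distance² = |AP|² − (AP·d)²/|d|² = 569 − 10000/50 = 369, so the distance is 3√41.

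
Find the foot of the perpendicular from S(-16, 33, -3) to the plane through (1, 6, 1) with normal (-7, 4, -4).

The perpendicular from S has direction n = (-7, 4, -4): r = (-16, 33, -3) + μ(-7, 4, -4).
Substitute into the plane: n·(S + μn) = 13 gives 256 + 81μ = 13, so μ = -3.
Foot = (-16, 33, -3) + (-3)·(-7, 4, -4) = (5, 21, 9).

(5, 21, 9)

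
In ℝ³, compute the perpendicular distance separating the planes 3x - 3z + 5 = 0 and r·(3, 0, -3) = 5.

Both planes have normal n = (3, 0, -3), |n| = 3√2. Any point on the first plane is at distance |5 − (-5)|/|n| = 10/(3√2) = 5√2/3 from the second.

5√2/3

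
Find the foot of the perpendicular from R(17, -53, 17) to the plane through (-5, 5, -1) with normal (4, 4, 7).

(161/9, -469/9, 167/9)

n = (4, 4, 7), |n|² = 81, and n·R − (-7) = -18.
t = -18/81 = -2/9, so the foot is R − t·n = (17, -53, 17) − (-2/9)·(4, 4, 7) = (161/9, -469/9, 167/9).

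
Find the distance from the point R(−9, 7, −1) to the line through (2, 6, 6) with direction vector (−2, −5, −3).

√133

Direction vector d = (−2, −5, −3).
AP = (−11, 1, −7); AP·d = 38, |AP|² = 171, |d|² = 38.
distance² = |AP|² − (AP·d)²/|d|² = 171 − 1444/38 = 133, so the distance is √133.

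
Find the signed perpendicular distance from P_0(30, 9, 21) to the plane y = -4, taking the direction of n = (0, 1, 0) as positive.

13

n·P_0 − (-4) = 13.
|n| = 1, so the signed distance is 13/1 = 13.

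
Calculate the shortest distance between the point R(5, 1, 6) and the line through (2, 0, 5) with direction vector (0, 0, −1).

√10

Direction vector d = (0, 0, −1).
AP = (3, 1, 1), and AP × d = (−1, 3, 0).
|AP × d|² = 10 and |d|² = 1, so the distance is √10.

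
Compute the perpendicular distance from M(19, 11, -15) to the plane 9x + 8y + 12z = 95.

16/17

n = (9, 8, 12); n·P − 95 = -16; |n| = 17; distance = 16/17.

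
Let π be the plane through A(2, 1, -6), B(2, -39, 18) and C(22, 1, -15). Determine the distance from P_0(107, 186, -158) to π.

AB = (0, -40, 24) and AC = (20, 0, -9), so a normal is n = AB × AC = (360, 480, 800).
n = (360, 480, 800); n·P − (-3600) = 5000; |n| = 1000; distance = 5000/1000 = 5.

5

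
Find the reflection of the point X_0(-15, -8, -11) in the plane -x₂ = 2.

(-15, 4, -11)

With n = (0, -1, 0), the signed offset is (n·X_0 − 2)/|n|² = 6/1 = 6.
X_0' = X_0 − 2t·n = (-15, -8, -11) − 12·(0, -1, 0) = (-15, 4, -11).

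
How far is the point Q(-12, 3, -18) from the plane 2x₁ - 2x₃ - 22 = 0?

d = |2·(-12) + (-2)·(-18) − 22| / √(4 + 0 + 4) = |-10| / (2√2) = 5/√2.

5/√2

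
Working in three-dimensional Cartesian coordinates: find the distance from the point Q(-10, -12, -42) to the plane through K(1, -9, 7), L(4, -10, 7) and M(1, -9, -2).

KL = (3, -1, 0) and KM = (0, 0, -9), so a normal is n = KL × KM = (9, 27, 0).
Then n·(-10, -12, -42) - (-234) = -180.
|n| = √(81 + 729 + 0) = 9√10, so the distance is |-180|/(9√10) = 2√10.

2√10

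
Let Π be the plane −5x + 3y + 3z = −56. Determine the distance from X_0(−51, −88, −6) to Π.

29√43/43

Normal vector n = (−5, 3, 3), and n·(−51, −88, −6) − (−56) = 29.
|n| = √(25 + 9 + 9) = √43, so the distance is |29|/√43 = 29√43/43.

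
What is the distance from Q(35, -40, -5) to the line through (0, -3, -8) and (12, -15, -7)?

√2

A direction vector is d = (12, -12, 1).
AP = (35, -37, 3), and AP × d = (-1, 1, 24).
|AP × d|² = 578 and |d|² = 289, so the distance is √(578/289) = √2.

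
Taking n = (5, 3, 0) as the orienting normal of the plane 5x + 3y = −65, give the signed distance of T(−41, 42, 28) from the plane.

-14/√34

n·T − (-65) = -14.
|n| = √34, so the signed distance is -14/√34.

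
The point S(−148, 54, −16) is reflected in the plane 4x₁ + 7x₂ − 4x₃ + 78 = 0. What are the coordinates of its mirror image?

(-1268/9, 598/9, -208/9)

With n = (4, 7, −4), the signed offset is (n·S − (-78))/|n|² = -72/81 = -8/9.
S' = S − 2t·n = (−148, 54, −16) − (-16/9)·(4, 7, −4) = (−1268/9, 598/9, −208/9).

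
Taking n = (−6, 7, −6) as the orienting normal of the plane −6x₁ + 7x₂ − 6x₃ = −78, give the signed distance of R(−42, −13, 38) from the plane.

n·R − (-78) = 11.
|n| = 11, so the signed distance is 11/11 = 1.

1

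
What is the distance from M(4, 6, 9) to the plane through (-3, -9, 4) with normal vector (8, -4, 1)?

The plane has equation n·(r − (-3, -9, 4)) = 0, i.e. n·r = 16.
d = |8·4 + (-4)·6 + 1·9 − 16| / √(64 + 16 + 1) = |1| / 9 = 1/9.

1/9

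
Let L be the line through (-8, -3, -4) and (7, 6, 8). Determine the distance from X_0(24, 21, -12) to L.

A direction vector is d = (15, 9, 12).
AP = (32, 24, -8); AP·d = 600, |AP|² = 1664, |d|² = 450.
distance² = |AP|² − (AP·d)²/|d|² = 1664 − 360000/450 = 864, so the distance is 12√6.

12√6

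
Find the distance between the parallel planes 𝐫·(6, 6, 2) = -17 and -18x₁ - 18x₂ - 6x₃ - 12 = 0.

Divide the second equation by -3 to match normals: 6x₁ + 6x₂ + 2x₃ = -4.
With common normal n = (6, 6, 2) (|n| = 2√19), the distance is |(-17) − (-4)|/|n| = 13/(2√19) = 13√19/38.

13/(2√19)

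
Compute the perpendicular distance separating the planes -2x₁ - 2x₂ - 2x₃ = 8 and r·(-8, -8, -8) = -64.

Divide the second equation by 4 to match normals: -2x₁ - 2x₂ - 2x₃ = -16.
With common normal n = (-2, -2, -2) (|n| = 2√3), the distance is |8 − (-16)|/|n| = 24/(2√3) = 4√3.

4√3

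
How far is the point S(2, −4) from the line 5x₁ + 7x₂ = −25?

The normal to the line is n = (5, 7) with |n| = √74.
|n·S − (-25)| = |-18 − (-25)| = 7, so the distance is 7/√74.

7/√74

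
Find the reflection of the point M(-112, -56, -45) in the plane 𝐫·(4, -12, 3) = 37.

(-1488/13, -632/13, -609/13)

n = (4, -12, 3), |n|² = 169, n·M − 37 = 52, so t = 52/169 = 4/13.
Foot F = M − (4/13)·n = (-1472/13, -680/13, -597/13); the reflection is 2F − M = (-1488/13, -632/13, -609/13).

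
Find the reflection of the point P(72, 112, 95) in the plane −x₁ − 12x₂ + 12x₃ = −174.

(1212/17, 1760/17, 1759/17)

n = (−1, −12, 12), |n|² = 289, n·P − (-174) = -102, so t = -102/289 = -6/17.
Foot F = P − (-6/17)·n = (1218/17, 1832/17, 1687/17); the reflection is 2F − P = (1212/17, 1760/17, 1759/17).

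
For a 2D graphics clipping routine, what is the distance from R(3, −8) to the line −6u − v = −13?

d = |(-6)·3 + (-1)·(-8) − (-13)| / √(36 + 1) = |3|/√37 = 3/√37.

3/√37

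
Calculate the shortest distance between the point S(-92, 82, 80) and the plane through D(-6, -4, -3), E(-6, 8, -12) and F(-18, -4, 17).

2

DE = (0, 12, -9) and DF = (-12, 0, 20), so a normal is n = DE × DF = (240, 108, 144).
Then n·(-92, 82, 80) - (-2304) = 600.
|n| = √(57600 + 11664 + 20736) = 300, so the distance is |600|/300 = 2.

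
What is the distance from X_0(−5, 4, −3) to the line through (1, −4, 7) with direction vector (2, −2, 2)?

Direction vector d = (2, −2, 2).
AP = (−6, 8, −10), and AP × d = (−4, −8, −4).
|AP × d|² = 96 and |d|² = 12, so the distance is √(96/12) = √8 = 2√2.

2√2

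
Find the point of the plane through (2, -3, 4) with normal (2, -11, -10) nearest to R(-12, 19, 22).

(-8, -3, 2)

n = (2, -11, -10), |n|² = 225, and n·R − (-3) = -450.
t = -450/225 = -2, so the foot is R − t·n = (-12, 19, 22) − (-2)·(2, -11, -10) = (-8, -3, 2).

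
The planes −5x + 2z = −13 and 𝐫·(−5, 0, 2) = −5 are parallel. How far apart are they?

With common normal n = (−5, 0, 2) (|n| = √29), the distance is |(-13) − (-5)|/|n| = 8/√29 = 8√29/29.

8/√29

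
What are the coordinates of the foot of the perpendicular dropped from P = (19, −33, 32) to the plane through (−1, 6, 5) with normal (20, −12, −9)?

(-1, -21, 41)

The perpendicular from P has direction n = (20, −12, −9): r = (19, −33, 32) + t(20, −12, −9).
Substitute into the plane: n·(P + tn) = -137 gives 488 + 625t = -137, so t = -1.
Foot = (19, −33, 32) + (-1)·(20, −12, −9) = (−1, −21, 41).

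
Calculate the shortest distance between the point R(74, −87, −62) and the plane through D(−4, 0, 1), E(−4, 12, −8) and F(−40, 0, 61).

21/25

DE = (0, 12, −9) and DF = (−36, 0, 60), so a normal is n = DE × DF = (720, 324, 432).
Then n·(74, −87, −62) − (−2448) = 756.
|n| = √(518400 + 104976 + 186624) = 900, so the distance is |756|/900 = 21/25.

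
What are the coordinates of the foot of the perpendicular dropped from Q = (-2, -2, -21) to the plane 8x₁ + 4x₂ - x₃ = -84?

(-10, -6, -20)

The perpendicular from Q has direction n = (8, 4, -1): r = (-2, -2, -21) + μ(8, 4, -1).
Substitute into the plane: n·(Q + μn) = -84 gives -3 + 81μ = -84, so μ = -1.
Foot = (-2, -2, -21) + (-1)·(8, 4, -1) = (-10, -6, -20).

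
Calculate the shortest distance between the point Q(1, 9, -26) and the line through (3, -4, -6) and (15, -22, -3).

19

A direction vector is d = (12, -18, 3).
AP = (-2, 13, -20); AP·d = -318, |AP|² = 573, |d|² = 477.
distance² = |AP|² − (AP·d)²/|d|² = 573 − 101124/477 = 361, so the distance is 19.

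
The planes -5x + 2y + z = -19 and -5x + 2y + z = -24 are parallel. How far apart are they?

√30/6

With common normal n = (-5, 2, 1) (|n| = √30), the distance is |(-19) − (-24)|/|n| = 5/√30.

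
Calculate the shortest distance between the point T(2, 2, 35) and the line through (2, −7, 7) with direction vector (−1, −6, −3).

√451

Direction vector d = (−1, −6, −3).
AP = (0, 9, 28); AP·d = -138, |AP|² = 865, |d|² = 46.
distance² = |AP|² − (AP·d)²/|d|² = 865 − 19044/46 = 451, so the distance is √451.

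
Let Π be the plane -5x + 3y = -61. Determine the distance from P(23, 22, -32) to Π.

12/√34

d = |(-5)·23 + 3·22 − (-61)| / √(25 + 9 + 0) = |12| / √34 = 6√34/17.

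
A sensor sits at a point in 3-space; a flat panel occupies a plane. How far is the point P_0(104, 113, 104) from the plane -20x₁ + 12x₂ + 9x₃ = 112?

4

Normal vector n = (-20, 12, 9), and n·(104, 113, 104) - 112 = 100.
|n| = √(400 + 144 + 81) = 25, so the distance is |100|/25 = 4.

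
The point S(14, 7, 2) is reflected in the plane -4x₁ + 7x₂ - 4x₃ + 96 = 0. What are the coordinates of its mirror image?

With n = (-4, 7, -4), the signed offset is (n·S − (-96))/|n|² = 81/81 = 1.
S' = S − 2t·n = (14, 7, 2) − 2·(-4, 7, -4) = (22, -7, 10).

(22, -7, 10)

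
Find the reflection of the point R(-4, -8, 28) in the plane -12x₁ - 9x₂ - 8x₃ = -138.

(-20/17, -100/17, 508/17)

n = (-12, -9, -8), |n|² = 289, n·R − (-138) = 34, so t = 34/289 = 2/17.
Foot F = R − (2/17)·n = (-44/17, -118/17, 492/17); the reflection is 2F − R = (-20/17, -100/17, 508/17).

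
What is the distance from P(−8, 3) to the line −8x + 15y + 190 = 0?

The normal to the line is n = (−8, 15) with |n| = 17.
|n·P − (-190)| = |109 − (-190)| = 299, so the distance is 299/17.

299/17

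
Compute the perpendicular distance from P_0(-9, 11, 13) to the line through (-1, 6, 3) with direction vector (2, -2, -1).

3√5

Direction vector d = (2, -2, -1).
AP = (-8, 5, 10); AP·d = -36, |AP|² = 189, |d|² = 9.
distance² = |AP|² − (AP·d)²/|d|² = 189 − 1296/9 = 45, so the distance is 3√5.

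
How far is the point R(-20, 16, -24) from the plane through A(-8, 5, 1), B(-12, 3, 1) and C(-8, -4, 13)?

7√29/29

AB = (-4, -2, 0) and AC = (0, -9, 12), so a normal is n = AB × AC = (-24, 48, 36).
n = (-24, 48, 36); n·P − 468 = -84; |n| = 12√29; distance = 84/(12√29) = 7/√29.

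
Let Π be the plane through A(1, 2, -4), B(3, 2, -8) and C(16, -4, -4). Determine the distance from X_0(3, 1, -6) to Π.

3/√30

AB = (2, 0, -4) and AC = (15, -6, 0), so a normal is n = AB × AC = (-24, -60, -12).
Then n·(3, 1, -6) - (-96) = 36.
|n| = √(576 + 3600 + 144) = 12√30, so the distance is |36|/(12√30) = √30/10.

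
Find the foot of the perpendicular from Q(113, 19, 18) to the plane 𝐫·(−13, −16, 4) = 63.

n = (−13, −16, 4), |n|² = 441, and n·Q − 63 = -1764.
t = -1764/441 = -4, so the foot is Q − t·n = (113, 19, 18) − (-4)·(−13, −16, 4) = (61, −45, 34).

(61, -45, 34)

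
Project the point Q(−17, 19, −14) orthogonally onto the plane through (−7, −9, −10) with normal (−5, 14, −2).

n = (−5, 14, −2), |n|² = 225, and n·Q − (-71) = 450.
t = 450/225 = 2, so the foot is Q − t·n = (−17, 19, −14) − 2·(−5, 14, −2) = (−7, −9, −10).

(-7, -9, -10)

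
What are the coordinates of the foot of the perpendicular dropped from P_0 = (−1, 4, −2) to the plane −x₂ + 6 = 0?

(-1, 6, -2)

n = (0, −1, 0), |n|² = 1, and n·P_0 − (-6) = 2.
t = 2/1 = 2, so the foot is P_0 − t·n = (−1, 4, −2) − 2·(0, −1, 0) = (−1, 6, −2).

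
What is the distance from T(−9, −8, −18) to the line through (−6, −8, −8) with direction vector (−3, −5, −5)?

Direction vector d = (−3, −5, −5).
AP = (−3, 0, −10); AP·d = 59, |AP|² = 109, |d|² = 59.
distance² = |AP|² − (AP·d)²/|d|² = 109 − 3481/59 = 50, so the distance is 5√2.

5√2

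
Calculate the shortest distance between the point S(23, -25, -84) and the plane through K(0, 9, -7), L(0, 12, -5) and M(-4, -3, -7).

25/7

KL = (0, 3, 2) and KM = (-4, -12, 0), so a normal is n = KL × KM = (24, -8, 12).
n = (24, -8, 12); n·P − (-156) = -100; |n| = 28; distance = 100/28 = 25/7.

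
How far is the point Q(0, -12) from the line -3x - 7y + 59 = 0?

143/√58

The normal to the line is n = (-3, -7) with |n| = √58.
|n·Q − (-59)| = |84 − (-59)| = 143, so the distance is 143/√58 = 143√58/58.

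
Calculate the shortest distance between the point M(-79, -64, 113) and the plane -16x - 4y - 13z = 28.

d = |(-16)·(-79) + (-4)·(-64) + (-13)·113 − 28| / √(256 + 16 + 169) = |23| / 21 = 23/21.

23/21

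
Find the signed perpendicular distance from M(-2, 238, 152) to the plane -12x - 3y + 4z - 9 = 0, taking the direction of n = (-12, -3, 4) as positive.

n·M − 9 = -91.
|n| = 13, so the signed distance is -91/13 = -7.

-7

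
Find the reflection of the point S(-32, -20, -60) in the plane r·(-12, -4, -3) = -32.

With n = (-12, -4, -3), the signed offset is (n·S − (-32))/|n|² = 676/169 = 4.
S' = S − 2t·n = (-32, -20, -60) − 8·(-12, -4, -3) = (64, 12, -36).

(64, 12, -36)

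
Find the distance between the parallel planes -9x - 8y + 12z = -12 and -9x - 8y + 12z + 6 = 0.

Both planes have normal n = (-9, -8, 12), |n| = 17. Any point on the first plane is at distance |(-6) − (-12)|/|n| = 6/17 from the second.

6/17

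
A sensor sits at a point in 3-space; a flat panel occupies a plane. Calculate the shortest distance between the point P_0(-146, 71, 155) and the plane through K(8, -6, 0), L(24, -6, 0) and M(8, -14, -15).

KL = (16, 0, 0) and KM = (0, -8, -15), so a normal is n = KL × KM = (0, 240, -128).
Then n·(-146, 71, 155) - (-1440) = -1360.
|n| = √(0 + 57600 + 16384) = 272, so the distance is |-1360|/272 = 5.

5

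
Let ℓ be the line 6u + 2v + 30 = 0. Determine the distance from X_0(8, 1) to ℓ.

4√10

d = |6·8 + 2·1 − (-30)| / √(36 + 4) = |80|/(2√10) = 4√10.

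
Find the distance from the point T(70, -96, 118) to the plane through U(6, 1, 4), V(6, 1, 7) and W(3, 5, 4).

7

UV = (0, 0, 3) and UW = (-3, 4, 0), so a normal is n = UV × UW = (-12, -9, 0).
Then n·(70, -96, 118) - (-81) = 105.
|n| = √(144 + 81 + 0) = 15, so the distance is |105|/15 = 7.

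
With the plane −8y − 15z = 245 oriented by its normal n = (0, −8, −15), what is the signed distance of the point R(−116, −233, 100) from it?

7

n·R − 245 = 119.
|n| = 17, so the signed distance is 119/17 = 7.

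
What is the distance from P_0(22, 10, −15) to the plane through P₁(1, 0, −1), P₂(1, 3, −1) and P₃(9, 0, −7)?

7/5

P₁P₂ = (0, 3, 0) and P₁P₃ = (8, 0, −6), so a normal is n = P₁P₂ × P₁P₃ = (−18, 0, −24).
d = |(-18)·22 + (-24)·(-15) − 6| / √(324 + 0 + 576) = |-42| / 30 = 7/5.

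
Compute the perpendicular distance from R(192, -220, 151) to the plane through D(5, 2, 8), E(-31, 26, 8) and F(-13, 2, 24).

7

DE = (-36, 24, 0) and DF = (-18, 0, 16), so a normal is n = DE × DF = (384, 576, 432).
Then n·(192, -220, 151) - 6528 = 5712.
|n| = √(147456 + 331776 + 186624) = 816, so the distance is |5712|/816 = 7.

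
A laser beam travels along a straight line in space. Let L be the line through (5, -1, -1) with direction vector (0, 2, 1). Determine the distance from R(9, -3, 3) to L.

Direction vector d = (0, 2, 1).
AP = (4, -2, 4); AP·d = 0, |AP|² = 36, |d|² = 5.
distance² = |AP|² − (AP·d)²/|d|² = 36 − 0/5 = 36, so the distance is 6.

6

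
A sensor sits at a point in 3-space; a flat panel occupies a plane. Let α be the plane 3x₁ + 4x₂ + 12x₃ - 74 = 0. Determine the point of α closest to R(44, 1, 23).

(38, -7, -1)

The perpendicular from R has direction n = (3, 4, 12): r = (44, 1, 23) + λ(3, 4, 12).
Substitute into the plane: n·(R + λn) = 74 gives 412 + 169λ = 74, so λ = -2.
Foot = (44, 1, 23) + (-2)·(3, 4, 12) = (38, -7, -1).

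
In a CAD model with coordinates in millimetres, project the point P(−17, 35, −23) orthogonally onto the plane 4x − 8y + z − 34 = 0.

The perpendicular from P has direction n = (4, −8, 1): r = (−17, 35, −23) + λ(4, −8, 1).
Substitute into the plane: n·(P + λn) = 34 gives -371 + 81λ = 34, so λ = 5.
Foot = (−17, 35, −23) + 5·(4, −8, 1) = (3, −5, −18).

(3, -5, -18)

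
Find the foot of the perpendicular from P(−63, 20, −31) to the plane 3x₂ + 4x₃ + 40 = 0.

(-63, 572/25, -679/25)

The perpendicular from P has direction n = (0, 3, 4): r = (−63, 20, −31) + λ(0, 3, 4).
Substitute into the plane: n·(P + λn) = -40 gives -64 + 25λ = -40, so λ = 24/25.
Foot = (−63, 20, −31) + (24/25)·(0, 3, 4) = (−63, 572/25, −679/25).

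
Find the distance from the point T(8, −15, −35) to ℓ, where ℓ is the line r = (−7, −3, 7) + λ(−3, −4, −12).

Direction vector d = (−3, −4, −12).
AP = (15, −12, −42), and AP × d = (−24, 306, −96).
|AP × d|² = 103428 and |d|² = 169, so the distance is √(103428/169) = √612 = 6√17.

6√17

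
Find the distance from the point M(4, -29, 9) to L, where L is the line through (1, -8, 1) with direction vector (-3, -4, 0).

Direction vector d = (-3, -4, 0).
AP = (3, -21, 8), and AP × d = (32, -24, -75).
|AP × d|² = 7225 and |d|² = 25, so the distance is √(7225/25) = √289 = 17.

17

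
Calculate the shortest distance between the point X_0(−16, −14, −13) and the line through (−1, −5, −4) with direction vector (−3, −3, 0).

Direction vector d = (−3, −3, 0).
AP = (−15, −9, −9), and AP × d = (−27, 27, 18).
|AP × d|² = 1782 and |d|² = 18, so the distance is √(1782/18) = √99 = 3√11.

3√11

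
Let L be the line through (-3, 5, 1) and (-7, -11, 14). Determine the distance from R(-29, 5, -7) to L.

A direction vector is d = (-4, -16, 13).
AP = (-26, 0, -8); AP·d = 0, |AP|² = 740, |d|² = 441.
distance² = |AP|² − (AP·d)²/|d|² = 740 − 0/441 = 740, so the distance is 2√185.

2√185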